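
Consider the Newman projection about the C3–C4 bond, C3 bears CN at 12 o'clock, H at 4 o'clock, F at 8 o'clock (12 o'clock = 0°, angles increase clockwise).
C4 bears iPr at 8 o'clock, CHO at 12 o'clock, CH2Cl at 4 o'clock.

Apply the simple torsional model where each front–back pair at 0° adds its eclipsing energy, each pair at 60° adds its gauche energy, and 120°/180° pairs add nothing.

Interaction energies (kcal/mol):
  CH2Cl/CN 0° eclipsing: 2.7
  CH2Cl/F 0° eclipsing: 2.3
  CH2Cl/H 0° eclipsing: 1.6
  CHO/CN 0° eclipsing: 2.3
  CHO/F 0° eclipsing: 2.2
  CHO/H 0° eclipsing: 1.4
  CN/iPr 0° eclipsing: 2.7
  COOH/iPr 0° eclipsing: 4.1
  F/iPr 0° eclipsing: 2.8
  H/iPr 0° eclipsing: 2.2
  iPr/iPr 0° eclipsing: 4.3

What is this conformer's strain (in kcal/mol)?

6.7 kcal/mol

This conformer is eclipsed. CN at 0° is eclipsed with CHO at 0° (2.3); H at 120° is eclipsed with CH2Cl at 120° (1.6); F at 240° is eclipsed with iPr at 240° (2.8). Total 6.7 kcal/mol.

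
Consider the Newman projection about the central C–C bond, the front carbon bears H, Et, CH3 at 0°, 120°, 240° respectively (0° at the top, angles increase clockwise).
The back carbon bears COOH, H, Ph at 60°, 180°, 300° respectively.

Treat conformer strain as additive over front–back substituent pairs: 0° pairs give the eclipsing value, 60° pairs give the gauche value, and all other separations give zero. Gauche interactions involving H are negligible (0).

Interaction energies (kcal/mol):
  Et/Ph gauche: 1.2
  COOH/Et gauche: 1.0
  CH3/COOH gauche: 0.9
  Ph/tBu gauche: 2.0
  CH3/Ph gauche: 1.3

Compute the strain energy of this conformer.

2.3 kcal/mol

This conformer (staggered): Et(120°)/COOH(60°) gauche 1.0; CH3(240°)/Ph(300°) gauche 1.3 → 2.3 kcal/mol.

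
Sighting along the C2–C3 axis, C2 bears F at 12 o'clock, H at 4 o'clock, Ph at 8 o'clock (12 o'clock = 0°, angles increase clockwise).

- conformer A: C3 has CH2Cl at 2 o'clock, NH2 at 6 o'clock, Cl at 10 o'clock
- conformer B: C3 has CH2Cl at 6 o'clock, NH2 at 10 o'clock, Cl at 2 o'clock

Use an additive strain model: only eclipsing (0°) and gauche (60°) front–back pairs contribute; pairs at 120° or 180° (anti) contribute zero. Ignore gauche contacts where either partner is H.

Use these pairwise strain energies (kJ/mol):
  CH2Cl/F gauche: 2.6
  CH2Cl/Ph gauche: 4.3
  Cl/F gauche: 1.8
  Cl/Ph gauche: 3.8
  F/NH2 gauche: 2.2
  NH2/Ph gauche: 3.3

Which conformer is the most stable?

A (staggered): F(0°)/CH2Cl(60°) gauche 2.6; F(0°)/Cl(300°) gauche 1.8; Ph(240°)/NH2(180°) gauche 3.3; Ph(240°)/Cl(300°) gauche 3.8 → 11.5 kJ/mol.
B (staggered): F(0°)/NH2(300°) gauche 2.2; F(0°)/Cl(60°) gauche 1.8; Ph(240°)/CH2Cl(180°) gauche 4.3; Ph(240°)/NH2(300°) gauche 3.3 → 11.6 kJ/mol.
A has the lowest total (11.5 kJ/mol).

A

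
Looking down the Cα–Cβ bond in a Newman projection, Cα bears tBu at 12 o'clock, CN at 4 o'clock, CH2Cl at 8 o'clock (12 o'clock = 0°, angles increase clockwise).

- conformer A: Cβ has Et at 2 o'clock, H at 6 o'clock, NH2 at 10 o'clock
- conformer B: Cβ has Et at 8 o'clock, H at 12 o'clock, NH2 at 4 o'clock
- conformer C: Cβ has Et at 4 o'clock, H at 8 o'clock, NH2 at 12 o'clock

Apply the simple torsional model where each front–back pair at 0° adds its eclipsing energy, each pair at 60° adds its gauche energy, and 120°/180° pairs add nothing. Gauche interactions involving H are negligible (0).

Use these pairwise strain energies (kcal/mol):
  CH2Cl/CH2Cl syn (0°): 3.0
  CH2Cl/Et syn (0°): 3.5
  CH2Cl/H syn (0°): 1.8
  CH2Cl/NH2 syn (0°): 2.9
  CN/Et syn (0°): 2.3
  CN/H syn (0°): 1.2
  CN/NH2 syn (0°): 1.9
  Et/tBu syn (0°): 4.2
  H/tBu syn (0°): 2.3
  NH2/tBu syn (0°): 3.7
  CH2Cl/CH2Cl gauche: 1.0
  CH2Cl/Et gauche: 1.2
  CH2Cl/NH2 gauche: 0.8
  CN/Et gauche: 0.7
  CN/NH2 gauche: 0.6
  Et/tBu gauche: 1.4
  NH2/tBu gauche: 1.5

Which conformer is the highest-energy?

C

A is staggered. tBu at 0° is gauche with Et at 60° (1.4); tBu at 0° is gauche with NH2 at 300° (1.5); CN at 120° is gauche with Et at 60° (0.7); CH2Cl at 240° is gauche with NH2 at 300° (0.8). Total 4.4 kcal/mol.
B is eclipsed. tBu at 0° is eclipsed with H at 0° (2.3); CN at 120° is eclipsed with NH2 at 120° (1.9); CH2Cl at 240° is eclipsed with Et at 240° (3.5). Total 7.7 kcal/mol.
C is eclipsed. tBu at 0° is eclipsed with NH2 at 0° (3.7); CN at 120° is eclipsed with Et at 120° (2.3); CH2Cl at 240° is eclipsed with H at 240° (1.8). Total 7.8 kcal/mol.
C has the highest total (7.8 kcal/mol).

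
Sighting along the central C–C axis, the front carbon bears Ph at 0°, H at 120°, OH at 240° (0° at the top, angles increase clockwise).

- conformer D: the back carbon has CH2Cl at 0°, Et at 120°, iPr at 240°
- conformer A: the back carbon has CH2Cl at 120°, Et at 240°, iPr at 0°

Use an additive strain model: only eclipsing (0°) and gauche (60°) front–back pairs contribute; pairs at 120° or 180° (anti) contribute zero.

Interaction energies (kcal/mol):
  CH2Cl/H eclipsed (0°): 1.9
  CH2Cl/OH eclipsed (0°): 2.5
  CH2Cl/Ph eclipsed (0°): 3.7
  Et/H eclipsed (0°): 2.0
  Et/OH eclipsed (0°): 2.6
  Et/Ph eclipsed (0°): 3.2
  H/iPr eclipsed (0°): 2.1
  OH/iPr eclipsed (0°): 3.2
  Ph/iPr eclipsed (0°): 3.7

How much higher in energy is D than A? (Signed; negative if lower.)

D is eclipsed. Ph at 0° is eclipsed with CH2Cl at 0° (3.7); H at 120° is eclipsed with Et at 120° (2.0); OH at 240° is eclipsed with iPr at 240° (3.2). Total 8.9 kcal/mol.
A is eclipsed. Ph at 0° is eclipsed with iPr at 0° (3.7); H at 120° is eclipsed with CH2Cl at 120° (1.9); OH at 240° is eclipsed with Et at 240° (2.6). Total 8.2 kcal/mol.
E(D) − E(A) = 8.9 − 8.2 = +0.7 kcal/mol.

+0.7 kcal/mol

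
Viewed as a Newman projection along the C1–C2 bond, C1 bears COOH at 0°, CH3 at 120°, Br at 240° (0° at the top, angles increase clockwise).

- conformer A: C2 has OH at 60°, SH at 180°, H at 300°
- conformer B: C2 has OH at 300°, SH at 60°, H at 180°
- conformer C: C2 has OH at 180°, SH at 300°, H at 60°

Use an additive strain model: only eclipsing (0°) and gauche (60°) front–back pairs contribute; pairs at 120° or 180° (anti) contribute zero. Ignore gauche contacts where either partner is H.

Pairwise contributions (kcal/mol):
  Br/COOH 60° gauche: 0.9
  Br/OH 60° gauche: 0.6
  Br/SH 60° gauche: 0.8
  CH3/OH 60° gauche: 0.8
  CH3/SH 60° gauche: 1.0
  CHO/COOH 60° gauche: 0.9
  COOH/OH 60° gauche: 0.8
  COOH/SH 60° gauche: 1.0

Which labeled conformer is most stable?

A is staggered. COOH at 0° is gauche with OH at 60° (0.8); CH3 at 120° is gauche with OH at 60° (0.8); CH3 at 120° is gauche with SH at 180° (1.0); Br at 240° is gauche with SH at 180° (0.8). Total 3.4 kcal/mol.
B is staggered. COOH at 0° is gauche with OH at 300° (0.8); COOH at 0° is gauche with SH at 60° (1.0); CH3 at 120° is gauche with SH at 60° (1.0); Br at 240° is gauche with OH at 300° (0.6). Total 3.4 kcal/mol.
C is staggered. COOH at 0° is gauche with SH at 300° (1.0); CH3 at 120° is gauche with OH at 180° (0.8); Br at 240° is gauche with OH at 180° (0.6); Br at 240° is gauche with SH at 300° (0.8). Total 3.2 kcal/mol.
C has the lowest total (3.2 kcal/mol).

C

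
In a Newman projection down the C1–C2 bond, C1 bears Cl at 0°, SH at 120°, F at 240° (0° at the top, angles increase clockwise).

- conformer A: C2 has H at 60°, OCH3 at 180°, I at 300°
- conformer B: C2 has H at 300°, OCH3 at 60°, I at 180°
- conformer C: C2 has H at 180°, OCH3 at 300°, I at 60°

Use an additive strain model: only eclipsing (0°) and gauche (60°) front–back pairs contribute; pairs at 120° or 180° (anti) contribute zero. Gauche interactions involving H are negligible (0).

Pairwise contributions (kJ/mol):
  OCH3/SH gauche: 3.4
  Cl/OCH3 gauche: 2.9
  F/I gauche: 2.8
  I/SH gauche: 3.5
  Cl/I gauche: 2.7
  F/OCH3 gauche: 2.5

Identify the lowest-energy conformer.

A

A (staggered): Cl–I gauche, SH–OCH3 gauche, F–OCH3 gauche, F–I gauche; 2.7 + 3.4 + 2.5 + 2.8 = 11.4 kJ/mol.
B (staggered): Cl–OCH3 gauche, SH–OCH3 gauche, SH–I gauche, F–I gauche; 2.9 + 3.4 + 3.5 + 2.8 = 12.6 kJ/mol.
C (staggered): Cl–OCH3 gauche, Cl–I gauche, SH–I gauche, F–OCH3 gauche; 2.9 + 2.7 + 3.5 + 2.5 = 11.6 kJ/mol.
A has the lowest total (11.4 kJ/mol).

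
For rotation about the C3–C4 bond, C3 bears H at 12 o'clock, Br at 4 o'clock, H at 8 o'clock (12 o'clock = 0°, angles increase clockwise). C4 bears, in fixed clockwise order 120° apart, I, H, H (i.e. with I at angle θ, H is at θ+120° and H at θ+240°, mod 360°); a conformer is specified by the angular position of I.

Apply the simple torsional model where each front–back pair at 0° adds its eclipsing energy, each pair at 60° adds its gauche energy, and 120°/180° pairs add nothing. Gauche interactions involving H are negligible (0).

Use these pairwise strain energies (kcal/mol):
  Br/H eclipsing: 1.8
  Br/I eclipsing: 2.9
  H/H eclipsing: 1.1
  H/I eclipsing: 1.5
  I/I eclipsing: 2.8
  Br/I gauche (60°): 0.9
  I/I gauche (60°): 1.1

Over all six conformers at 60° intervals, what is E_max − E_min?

5.1 kcal/mol

I at 0° (eclipsed): H(0°)/I(0°) eclipsed 1.5; Br(120°)/H(120°) eclipsed 1.8; H(240°)/H(240°) eclipsed 1.1 → 4.4 kcal/mol.
I at 60° (staggered): Br(120°)/I(60°) gauche 0.9 → 0.9 kcal/mol.
I at 120° (eclipsed): H(0°)/H(0°) eclipsed 1.1; Br(120°)/I(120°) eclipsed 2.9; H(240°)/H(240°) eclipsed 1.1 → 5.1 kcal/mol.
I at 180° (staggered): Br(120°)/I(180°) gauche 0.9 → 0.9 kcal/mol.
I at 240° (eclipsed): H(0°)/H(0°) eclipsed 1.1; Br(120°)/H(120°) eclipsed 1.8; H(240°)/I(240°) eclipsed 1.5 → 4.4 kcal/mol.
I at 300° (staggered): no non-H gauche contacts → 0.0 kcal/mol.
Max at 120° (5.1 kcal/mol), min at 300° (0.0 kcal/mol); barrier = 5.1 kcal/mol.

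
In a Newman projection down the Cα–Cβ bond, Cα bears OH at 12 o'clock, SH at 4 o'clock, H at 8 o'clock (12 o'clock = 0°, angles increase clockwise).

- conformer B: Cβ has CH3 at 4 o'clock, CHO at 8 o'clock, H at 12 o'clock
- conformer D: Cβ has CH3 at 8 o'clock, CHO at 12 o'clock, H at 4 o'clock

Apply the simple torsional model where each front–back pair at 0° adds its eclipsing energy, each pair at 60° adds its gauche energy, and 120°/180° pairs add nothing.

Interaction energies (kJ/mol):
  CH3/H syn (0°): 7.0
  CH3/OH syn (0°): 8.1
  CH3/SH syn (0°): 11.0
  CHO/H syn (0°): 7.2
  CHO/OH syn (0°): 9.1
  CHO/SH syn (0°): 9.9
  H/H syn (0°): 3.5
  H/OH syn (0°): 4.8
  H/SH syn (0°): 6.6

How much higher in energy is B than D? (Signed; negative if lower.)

B (eclipsed): OH(0°)/H(0°) eclipsed 4.8; SH(120°)/CH3(120°) eclipsed 11.0; H(240°)/CHO(240°) eclipsed 7.2 → 23.0 kJ/mol.
D (eclipsed): OH(0°)/CHO(0°) eclipsed 9.1; SH(120°)/H(120°) eclipsed 6.6; H(240°)/CH3(240°) eclipsed 7.0 → 22.7 kJ/mol.
E(B) − E(D) = 23.0 − 22.7 = +0.3 kJ/mol.

+0.3 kJ/mol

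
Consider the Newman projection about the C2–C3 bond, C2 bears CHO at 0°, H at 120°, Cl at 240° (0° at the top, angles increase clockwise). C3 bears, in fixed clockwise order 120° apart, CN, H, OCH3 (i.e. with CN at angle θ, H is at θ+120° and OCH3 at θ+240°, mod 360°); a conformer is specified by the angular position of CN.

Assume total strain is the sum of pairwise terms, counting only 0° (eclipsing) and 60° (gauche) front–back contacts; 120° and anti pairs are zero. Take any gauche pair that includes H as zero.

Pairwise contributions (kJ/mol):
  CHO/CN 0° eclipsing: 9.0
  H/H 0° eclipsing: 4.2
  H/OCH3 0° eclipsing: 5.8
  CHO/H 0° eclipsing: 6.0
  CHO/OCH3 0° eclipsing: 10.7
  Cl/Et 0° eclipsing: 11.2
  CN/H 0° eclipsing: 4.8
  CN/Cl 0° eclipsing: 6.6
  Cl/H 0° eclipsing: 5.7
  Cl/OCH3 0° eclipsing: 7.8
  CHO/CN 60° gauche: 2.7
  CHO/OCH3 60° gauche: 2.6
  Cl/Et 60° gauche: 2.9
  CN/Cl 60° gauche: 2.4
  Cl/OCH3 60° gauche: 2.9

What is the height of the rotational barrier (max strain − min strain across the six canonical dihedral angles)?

16.2 kJ/mol

CN at 0° is eclipsed. CHO at 0° is eclipsed with CN at 0° (9.0); H at 120° is eclipsed with H at 120° (4.2); Cl at 240° is eclipsed with OCH3 at 240° (7.8). Total 21.0 kJ/mol.
CN at 60° is staggered. CHO at 0° is gauche with CN at 60° (2.7); CHO at 0° is gauche with OCH3 at 300° (2.6); Cl at 240° is gauche with OCH3 at 300° (2.9). Total 8.2 kJ/mol.
CN at 120° is eclipsed. CHO at 0° is eclipsed with OCH3 at 0° (10.7); H at 120° is eclipsed with CN at 120° (4.8); Cl at 240° is eclipsed with H at 240° (5.7). Total 21.2 kJ/mol.
CN at 180° is staggered. CHO at 0° is gauche with OCH3 at 60° (2.6); Cl at 240° is gauche with CN at 180° (2.4). Total 5.0 kJ/mol.
CN at 240° is eclipsed. CHO at 0° is eclipsed with H at 0° (6.0); H at 120° is eclipsed with OCH3 at 120° (5.8); Cl at 240° is eclipsed with CN at 240° (6.6). Total 18.4 kJ/mol.
CN at 300° is staggered. CHO at 0° is gauche with CN at 300° (2.7); Cl at 240° is gauche with CN at 300° (2.4); Cl at 240° is gauche with OCH3 at 180° (2.9). Total 8.0 kJ/mol.
Max at 120° (21.2 kJ/mol), min at 180° (5.0 kJ/mol); barrier = 16.2 kJ/mol.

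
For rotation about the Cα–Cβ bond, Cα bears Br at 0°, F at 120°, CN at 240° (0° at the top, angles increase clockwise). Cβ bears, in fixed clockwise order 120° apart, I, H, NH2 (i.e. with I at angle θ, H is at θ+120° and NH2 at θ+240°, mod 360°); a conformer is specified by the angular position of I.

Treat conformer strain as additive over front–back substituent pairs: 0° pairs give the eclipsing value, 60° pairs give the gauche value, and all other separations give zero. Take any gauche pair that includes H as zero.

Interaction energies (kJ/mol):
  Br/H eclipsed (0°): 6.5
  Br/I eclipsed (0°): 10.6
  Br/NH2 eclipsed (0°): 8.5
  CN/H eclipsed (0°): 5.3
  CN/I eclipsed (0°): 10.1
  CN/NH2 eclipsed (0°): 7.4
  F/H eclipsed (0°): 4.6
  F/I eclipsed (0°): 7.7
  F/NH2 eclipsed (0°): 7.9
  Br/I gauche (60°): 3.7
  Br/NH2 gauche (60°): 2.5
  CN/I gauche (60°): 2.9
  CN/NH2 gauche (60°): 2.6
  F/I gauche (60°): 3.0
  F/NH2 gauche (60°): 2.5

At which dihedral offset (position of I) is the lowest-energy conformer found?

180°

I at 0° is eclipsed. Br at 0° is eclipsed with I at 0° (10.6); F at 120° is eclipsed with H at 120° (4.6); CN at 240° is eclipsed with NH2 at 240° (7.4). Total 22.6 kJ/mol.
I at 60° is staggered. Br at 0° is gauche with I at 60° (3.7); Br at 0° is gauche with NH2 at 300° (2.5); F at 120° is gauche with I at 60° (3.0); CN at 240° is gauche with NH2 at 300° (2.6). Total 11.8 kJ/mol.
I at 120° is eclipsed. Br at 0° is eclipsed with NH2 at 0° (8.5); F at 120° is eclipsed with I at 120° (7.7); CN at 240° is eclipsed with H at 240° (5.3). Total 21.5 kJ/mol.
I at 180° is staggered. Br at 0° is gauche with NH2 at 60° (2.5); F at 120° is gauche with I at 180° (3.0); F at 120° is gauche with NH2 at 60° (2.5); CN at 240° is gauche with I at 180° (2.9). Total 10.9 kJ/mol.
I at 240° is eclipsed. Br at 0° is eclipsed with H at 0° (6.5); F at 120° is eclipsed with NH2 at 120° (7.9); CN at 240° is eclipsed with I at 240° (10.1). Total 24.5 kJ/mol.
I at 300° is staggered. Br at 0° is gauche with I at 300° (3.7); F at 120° is gauche with NH2 at 180° (2.5); CN at 240° is gauche with I at 300° (2.9); CN at 240° is gauche with NH2 at 180° (2.6). Total 11.7 kJ/mol.
The minimum (10.9 kJ/mol) occurs with I at 180°.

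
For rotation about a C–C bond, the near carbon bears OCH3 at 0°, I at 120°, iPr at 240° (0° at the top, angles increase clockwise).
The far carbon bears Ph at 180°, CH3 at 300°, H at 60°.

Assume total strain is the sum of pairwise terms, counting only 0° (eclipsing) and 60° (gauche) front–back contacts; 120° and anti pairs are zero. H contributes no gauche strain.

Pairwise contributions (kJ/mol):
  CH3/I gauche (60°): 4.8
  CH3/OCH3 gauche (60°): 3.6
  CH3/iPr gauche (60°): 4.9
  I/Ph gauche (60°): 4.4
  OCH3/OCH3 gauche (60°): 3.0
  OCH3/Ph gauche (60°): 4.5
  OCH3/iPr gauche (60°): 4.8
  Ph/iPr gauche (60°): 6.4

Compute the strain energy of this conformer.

19.3 kJ/mol

This conformer (staggered): OCH3–CH3 gauche, I–Ph gauche, iPr–Ph gauche, iPr–CH3 gauche; 3.6 + 4.4 + 6.4 + 4.9 = 19.3 kJ/mol.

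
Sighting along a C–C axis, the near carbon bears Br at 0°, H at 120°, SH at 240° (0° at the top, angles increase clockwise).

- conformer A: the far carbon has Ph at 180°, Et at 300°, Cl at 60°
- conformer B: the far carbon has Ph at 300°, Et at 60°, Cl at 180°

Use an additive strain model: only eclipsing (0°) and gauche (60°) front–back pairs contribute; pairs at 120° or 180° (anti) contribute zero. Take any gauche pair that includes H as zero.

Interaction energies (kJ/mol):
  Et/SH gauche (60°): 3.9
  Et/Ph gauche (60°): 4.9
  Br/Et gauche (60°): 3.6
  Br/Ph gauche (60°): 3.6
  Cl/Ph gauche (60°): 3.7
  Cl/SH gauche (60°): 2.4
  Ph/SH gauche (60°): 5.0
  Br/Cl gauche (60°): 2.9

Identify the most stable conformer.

B

A (staggered): Br(0°)/Et(300°) gauche 3.6; Br(0°)/Cl(60°) gauche 2.9; SH(240°)/Ph(180°) gauche 5.0; SH(240°)/Et(300°) gauche 3.9 → 15.4 kJ/mol.
B (staggered): Br(0°)/Ph(300°) gauche 3.6; Br(0°)/Et(60°) gauche 3.6; SH(240°)/Ph(300°) gauche 5.0; SH(240°)/Cl(180°) gauche 2.4 → 14.6 kJ/mol.
B has the lowest total (14.6 kJ/mol).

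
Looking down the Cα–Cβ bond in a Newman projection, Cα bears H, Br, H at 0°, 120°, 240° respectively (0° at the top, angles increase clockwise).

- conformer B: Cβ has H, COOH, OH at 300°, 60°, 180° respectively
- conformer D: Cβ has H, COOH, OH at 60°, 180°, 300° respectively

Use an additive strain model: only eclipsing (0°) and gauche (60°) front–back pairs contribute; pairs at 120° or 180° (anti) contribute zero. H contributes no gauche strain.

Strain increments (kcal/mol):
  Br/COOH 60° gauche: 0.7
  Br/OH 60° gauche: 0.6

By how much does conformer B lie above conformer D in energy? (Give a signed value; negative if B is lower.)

B (staggered): Br–COOH gauche, Br–OH gauche; 0.7 + 0.6 = 1.3 kcal/mol.
D (staggered): Br–COOH gauche; 0.7 = 0.7 kcal/mol.
E(B) − E(D) = 1.3 − 0.7 = +0.6 kcal/mol.

+0.6 kcal/mol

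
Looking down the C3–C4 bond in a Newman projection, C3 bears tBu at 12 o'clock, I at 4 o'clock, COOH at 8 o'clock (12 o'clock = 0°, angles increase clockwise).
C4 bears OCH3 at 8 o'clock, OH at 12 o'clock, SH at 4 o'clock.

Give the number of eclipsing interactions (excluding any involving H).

Non-H eclipsing pairs: tBu(0°)/OH(0°); I(120°)/SH(120°); COOH(240°)/OCH3(240°) — 3 interactions.

3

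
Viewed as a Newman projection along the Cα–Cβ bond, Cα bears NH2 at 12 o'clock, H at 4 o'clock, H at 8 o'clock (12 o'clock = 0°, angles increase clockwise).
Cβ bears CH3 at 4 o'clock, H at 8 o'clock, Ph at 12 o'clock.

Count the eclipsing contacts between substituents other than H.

1

Non-H eclipsing pairs: NH2(0°)/Ph(0°) — 1 interaction.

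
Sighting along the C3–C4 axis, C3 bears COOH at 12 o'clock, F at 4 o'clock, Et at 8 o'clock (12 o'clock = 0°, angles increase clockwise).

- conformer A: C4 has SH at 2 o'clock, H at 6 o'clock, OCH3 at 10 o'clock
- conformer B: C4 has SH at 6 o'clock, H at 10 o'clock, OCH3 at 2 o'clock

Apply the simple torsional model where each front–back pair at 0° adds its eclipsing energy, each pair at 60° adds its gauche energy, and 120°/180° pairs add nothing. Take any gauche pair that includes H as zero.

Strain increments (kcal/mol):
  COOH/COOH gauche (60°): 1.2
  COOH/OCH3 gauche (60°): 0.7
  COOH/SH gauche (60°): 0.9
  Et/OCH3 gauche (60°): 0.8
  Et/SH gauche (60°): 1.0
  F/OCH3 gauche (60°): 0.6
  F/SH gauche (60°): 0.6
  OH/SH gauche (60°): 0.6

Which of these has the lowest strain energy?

A (staggered): COOH(0°)/SH(60°) gauche 0.9; COOH(0°)/OCH3(300°) gauche 0.7; F(120°)/SH(60°) gauche 0.6; Et(240°)/OCH3(300°) gauche 0.8 → 3.0 kcal/mol.
B (staggered): COOH(0°)/OCH3(60°) gauche 0.7; F(120°)/SH(180°) gauche 0.6; F(120°)/OCH3(60°) gauche 0.6; Et(240°)/SH(180°) gauche 1.0 → 2.9 kcal/mol.
B has the lowest total (2.9 kcal/mol).

B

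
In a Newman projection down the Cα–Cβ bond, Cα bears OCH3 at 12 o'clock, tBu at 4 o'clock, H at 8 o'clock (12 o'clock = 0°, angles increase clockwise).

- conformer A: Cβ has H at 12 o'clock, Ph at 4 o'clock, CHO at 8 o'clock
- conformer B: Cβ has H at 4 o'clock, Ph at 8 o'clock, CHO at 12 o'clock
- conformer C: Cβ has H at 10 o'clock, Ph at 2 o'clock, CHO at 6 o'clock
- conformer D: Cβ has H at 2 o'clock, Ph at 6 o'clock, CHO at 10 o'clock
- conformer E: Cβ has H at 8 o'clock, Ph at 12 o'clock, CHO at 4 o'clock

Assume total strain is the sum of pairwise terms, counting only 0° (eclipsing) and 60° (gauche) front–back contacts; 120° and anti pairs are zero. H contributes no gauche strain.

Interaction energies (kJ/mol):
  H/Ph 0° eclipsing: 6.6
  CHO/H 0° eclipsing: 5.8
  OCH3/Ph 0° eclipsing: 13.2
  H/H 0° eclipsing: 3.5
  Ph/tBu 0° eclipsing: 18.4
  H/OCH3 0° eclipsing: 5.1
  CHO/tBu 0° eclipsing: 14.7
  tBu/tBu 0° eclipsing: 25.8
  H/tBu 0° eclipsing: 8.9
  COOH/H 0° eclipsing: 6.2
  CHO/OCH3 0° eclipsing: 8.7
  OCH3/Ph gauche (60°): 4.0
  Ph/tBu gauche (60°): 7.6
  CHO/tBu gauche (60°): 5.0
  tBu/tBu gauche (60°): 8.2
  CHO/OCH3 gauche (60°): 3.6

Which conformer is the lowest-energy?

A (eclipsed): OCH3–H eclipsed, tBu–Ph eclipsed, H–CHO eclipsed; 5.1 + 18.4 + 5.8 = 29.3 kJ/mol.
B (eclipsed): OCH3–CHO eclipsed, tBu–H eclipsed, H–Ph eclipsed; 8.7 + 8.9 + 6.6 = 24.2 kJ/mol.
C (staggered): OCH3–Ph gauche, tBu–Ph gauche, tBu–CHO gauche; 4.0 + 7.6 + 5.0 = 16.6 kJ/mol.
D (staggered): OCH3–CHO gauche, tBu–Ph gauche; 3.6 + 7.6 = 11.2 kJ/mol.
E (eclipsed): OCH3–Ph eclipsed, tBu–CHO eclipsed, H–H eclipsed; 13.2 + 14.7 + 3.5 = 31.4 kJ/mol.
D has the lowest total (11.2 kJ/mol).

D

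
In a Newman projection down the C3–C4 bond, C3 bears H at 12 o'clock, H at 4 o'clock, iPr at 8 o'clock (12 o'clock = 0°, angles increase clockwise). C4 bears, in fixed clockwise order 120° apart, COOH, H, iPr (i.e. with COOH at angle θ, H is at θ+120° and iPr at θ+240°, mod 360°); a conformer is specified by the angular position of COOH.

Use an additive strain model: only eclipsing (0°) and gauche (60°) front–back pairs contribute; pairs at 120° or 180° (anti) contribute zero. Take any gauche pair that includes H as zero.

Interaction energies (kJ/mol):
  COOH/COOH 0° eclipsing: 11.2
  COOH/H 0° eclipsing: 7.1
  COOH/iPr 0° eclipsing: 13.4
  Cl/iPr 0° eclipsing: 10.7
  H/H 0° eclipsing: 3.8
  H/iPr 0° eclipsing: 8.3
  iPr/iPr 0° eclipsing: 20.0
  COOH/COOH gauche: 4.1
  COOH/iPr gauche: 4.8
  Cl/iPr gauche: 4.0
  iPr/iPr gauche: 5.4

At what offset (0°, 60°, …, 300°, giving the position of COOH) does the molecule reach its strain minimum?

COOH at 0° is eclipsed. H at 0° is eclipsed with COOH at 0° (7.1); H at 120° is eclipsed with H at 120° (3.8); iPr at 240° is eclipsed with iPr at 240° (20.0). Total 30.9 kJ/mol.
COOH at 60° is staggered. iPr at 240° is gauche with iPr at 300° (5.4). Total 5.4 kJ/mol.
COOH at 120° is eclipsed. H at 0° is eclipsed with iPr at 0° (8.3); H at 120° is eclipsed with COOH at 120° (7.1); iPr at 240° is eclipsed with H at 240° (8.3). Total 23.7 kJ/mol.
COOH at 180° is staggered. iPr at 240° is gauche with COOH at 180° (4.8). Total 4.8 kJ/mol.
COOH at 240° is eclipsed. H at 0° is eclipsed with H at 0° (3.8); H at 120° is eclipsed with iPr at 120° (8.3); iPr at 240° is eclipsed with COOH at 240° (13.4). Total 25.5 kJ/mol.
COOH at 300° is staggered. iPr at 240° is gauche with COOH at 300° (4.8); iPr at 240° is gauche with iPr at 180° (5.4). Total 10.2 kJ/mol.
The minimum (4.8 kJ/mol) occurs with COOH at 180°.

180°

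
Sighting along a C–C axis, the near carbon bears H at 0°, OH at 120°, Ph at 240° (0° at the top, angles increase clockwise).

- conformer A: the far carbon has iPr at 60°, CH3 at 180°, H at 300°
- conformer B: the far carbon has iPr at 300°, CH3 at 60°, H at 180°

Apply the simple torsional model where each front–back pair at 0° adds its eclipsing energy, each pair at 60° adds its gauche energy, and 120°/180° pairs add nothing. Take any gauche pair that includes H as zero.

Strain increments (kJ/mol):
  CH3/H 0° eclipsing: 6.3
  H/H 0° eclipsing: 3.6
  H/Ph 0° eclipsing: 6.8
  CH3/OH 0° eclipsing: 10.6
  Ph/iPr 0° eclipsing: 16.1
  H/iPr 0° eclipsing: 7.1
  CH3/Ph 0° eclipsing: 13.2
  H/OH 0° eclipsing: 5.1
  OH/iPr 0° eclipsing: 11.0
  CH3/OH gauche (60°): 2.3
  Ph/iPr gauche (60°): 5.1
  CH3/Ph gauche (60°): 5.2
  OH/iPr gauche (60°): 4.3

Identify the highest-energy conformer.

A

A (staggered): OH–iPr gauche, OH–CH3 gauche, Ph–CH3 gauche; 4.3 + 2.3 + 5.2 = 11.8 kJ/mol.
B (staggered): OH–CH3 gauche, Ph–iPr gauche; 2.3 + 5.1 = 7.4 kJ/mol.
A has the highest total (11.8 kJ/mol).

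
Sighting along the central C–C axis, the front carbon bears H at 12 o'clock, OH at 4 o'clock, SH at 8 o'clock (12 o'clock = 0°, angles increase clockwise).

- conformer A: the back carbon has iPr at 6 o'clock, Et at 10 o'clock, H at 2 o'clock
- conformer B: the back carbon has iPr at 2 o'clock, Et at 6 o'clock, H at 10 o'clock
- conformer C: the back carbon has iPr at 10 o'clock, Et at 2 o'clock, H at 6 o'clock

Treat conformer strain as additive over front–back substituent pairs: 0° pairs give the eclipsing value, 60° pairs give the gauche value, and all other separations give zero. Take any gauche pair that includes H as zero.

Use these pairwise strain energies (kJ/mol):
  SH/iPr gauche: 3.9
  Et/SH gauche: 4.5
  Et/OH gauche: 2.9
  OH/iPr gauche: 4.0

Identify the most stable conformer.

C

A (staggered): OH–iPr gauche, SH–iPr gauche, SH–Et gauche; 4.0 + 3.9 + 4.5 = 12.4 kJ/mol.
B (staggered): OH–iPr gauche, OH–Et gauche, SH–Et gauche; 4.0 + 2.9 + 4.5 = 11.4 kJ/mol.
C (staggered): OH–Et gauche, SH–iPr gauche; 2.9 + 3.9 = 6.8 kJ/mol.
C has the lowest total (6.8 kJ/mol).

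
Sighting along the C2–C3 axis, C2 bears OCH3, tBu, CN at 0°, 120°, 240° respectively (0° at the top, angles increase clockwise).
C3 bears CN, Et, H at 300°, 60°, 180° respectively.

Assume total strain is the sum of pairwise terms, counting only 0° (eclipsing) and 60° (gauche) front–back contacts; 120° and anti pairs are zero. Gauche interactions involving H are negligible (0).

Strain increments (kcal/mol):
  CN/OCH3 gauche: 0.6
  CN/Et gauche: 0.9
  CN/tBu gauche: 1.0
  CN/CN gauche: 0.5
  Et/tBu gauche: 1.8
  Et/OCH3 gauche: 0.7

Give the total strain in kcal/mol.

This conformer (staggered): OCH3(0°)/CN(300°) gauche 0.6; OCH3(0°)/Et(60°) gauche 0.7; tBu(120°)/Et(60°) gauche 1.8; CN(240°)/CN(300°) gauche 0.5 → 3.6 kcal/mol.

3.6 kcal/mol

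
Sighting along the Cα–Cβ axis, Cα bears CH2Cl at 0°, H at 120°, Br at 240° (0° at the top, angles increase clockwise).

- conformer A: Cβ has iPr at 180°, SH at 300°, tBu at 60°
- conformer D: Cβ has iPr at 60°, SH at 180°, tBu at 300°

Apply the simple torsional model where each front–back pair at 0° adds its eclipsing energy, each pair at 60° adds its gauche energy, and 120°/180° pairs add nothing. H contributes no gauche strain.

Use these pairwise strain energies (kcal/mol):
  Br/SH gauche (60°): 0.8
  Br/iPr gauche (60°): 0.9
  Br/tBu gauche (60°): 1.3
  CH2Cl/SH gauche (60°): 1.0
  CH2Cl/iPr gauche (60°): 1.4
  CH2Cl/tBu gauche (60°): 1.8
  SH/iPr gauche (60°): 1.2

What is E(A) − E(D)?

A (staggered): CH2Cl–SH gauche, CH2Cl–tBu gauche, Br–iPr gauche, Br–SH gauche; 1.0 + 1.8 + 0.9 + 0.8 = 4.5 kcal/mol.
D (staggered): CH2Cl–iPr gauche, CH2Cl–tBu gauche, Br–SH gauche, Br–tBu gauche; 1.4 + 1.8 + 0.8 + 1.3 = 5.3 kcal/mol.
E(A) − E(D) = 4.5 − 5.3 = -0.8 kcal/mol.

-0.8 kcal/mol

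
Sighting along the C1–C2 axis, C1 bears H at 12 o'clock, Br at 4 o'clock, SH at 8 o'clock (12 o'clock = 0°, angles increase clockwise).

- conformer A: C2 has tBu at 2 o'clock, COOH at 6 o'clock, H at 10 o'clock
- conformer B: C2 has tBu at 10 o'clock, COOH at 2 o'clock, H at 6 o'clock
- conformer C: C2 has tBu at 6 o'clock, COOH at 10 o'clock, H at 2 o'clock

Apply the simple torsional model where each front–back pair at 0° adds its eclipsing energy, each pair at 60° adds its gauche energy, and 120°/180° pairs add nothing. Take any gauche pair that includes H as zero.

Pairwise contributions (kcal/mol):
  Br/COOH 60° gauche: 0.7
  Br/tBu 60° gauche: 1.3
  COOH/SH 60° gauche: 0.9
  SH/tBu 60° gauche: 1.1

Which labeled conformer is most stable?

B

A is staggered. Br at 120° is gauche with tBu at 60° (1.3); Br at 120° is gauche with COOH at 180° (0.7); SH at 240° is gauche with COOH at 180° (0.9). Total 2.9 kcal/mol.
B is staggered. Br at 120° is gauche with COOH at 60° (0.7); SH at 240° is gauche with tBu at 300° (1.1). Total 1.8 kcal/mol.
C is staggered. Br at 120° is gauche with tBu at 180° (1.3); SH at 240° is gauche with tBu at 180° (1.1); SH at 240° is gauche with COOH at 300° (0.9). Total 3.3 kcal/mol.
B has the lowest total (1.8 kcal/mol).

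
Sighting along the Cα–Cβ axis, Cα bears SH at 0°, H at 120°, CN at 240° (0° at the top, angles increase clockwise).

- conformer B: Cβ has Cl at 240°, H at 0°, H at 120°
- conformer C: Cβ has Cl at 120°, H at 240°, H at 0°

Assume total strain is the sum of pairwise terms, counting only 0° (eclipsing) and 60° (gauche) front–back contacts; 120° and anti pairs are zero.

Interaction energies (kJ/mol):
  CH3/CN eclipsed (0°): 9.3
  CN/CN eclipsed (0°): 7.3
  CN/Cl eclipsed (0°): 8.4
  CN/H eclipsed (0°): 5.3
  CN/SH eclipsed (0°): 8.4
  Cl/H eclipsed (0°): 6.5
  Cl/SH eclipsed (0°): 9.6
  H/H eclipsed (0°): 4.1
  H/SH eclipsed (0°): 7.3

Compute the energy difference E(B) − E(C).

B is eclipsed. SH at 0° is eclipsed with H at 0° (7.3); H at 120° is eclipsed with H at 120° (4.1); CN at 240° is eclipsed with Cl at 240° (8.4). Total 19.8 kJ/mol.
C is eclipsed. SH at 0° is eclipsed with H at 0° (7.3); H at 120° is eclipsed with Cl at 120° (6.5); CN at 240° is eclipsed with H at 240° (5.3). Total 19.1 kJ/mol.
E(B) − E(C) = 19.8 − 19.1 = +0.7 kJ/mol.

+0.7 kJ/mol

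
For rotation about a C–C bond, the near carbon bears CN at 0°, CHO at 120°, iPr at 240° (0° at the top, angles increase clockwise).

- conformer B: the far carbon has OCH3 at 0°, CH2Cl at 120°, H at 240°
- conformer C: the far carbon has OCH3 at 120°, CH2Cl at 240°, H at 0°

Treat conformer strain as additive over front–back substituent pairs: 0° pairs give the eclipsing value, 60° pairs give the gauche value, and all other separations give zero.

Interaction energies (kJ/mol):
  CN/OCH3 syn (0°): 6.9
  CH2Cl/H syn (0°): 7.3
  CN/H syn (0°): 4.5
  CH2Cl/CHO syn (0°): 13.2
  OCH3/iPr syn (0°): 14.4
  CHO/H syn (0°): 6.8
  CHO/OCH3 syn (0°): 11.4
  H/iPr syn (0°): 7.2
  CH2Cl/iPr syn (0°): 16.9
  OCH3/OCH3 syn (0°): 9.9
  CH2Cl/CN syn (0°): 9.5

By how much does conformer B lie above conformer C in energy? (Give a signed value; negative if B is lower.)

-5.5 kJ/mol

B (eclipsed): CN–OCH3 eclipsed, CHO–CH2Cl eclipsed, iPr–H eclipsed; 6.9 + 13.2 + 7.2 = 27.3 kJ/mol.
C (eclipsed): CN–H eclipsed, CHO–OCH3 eclipsed, iPr–CH2Cl eclipsed; 4.5 + 11.4 + 16.9 = 32.8 kJ/mol.
E(B) − E(C) = 27.3 − 32.8 = -5.5 kJ/mol.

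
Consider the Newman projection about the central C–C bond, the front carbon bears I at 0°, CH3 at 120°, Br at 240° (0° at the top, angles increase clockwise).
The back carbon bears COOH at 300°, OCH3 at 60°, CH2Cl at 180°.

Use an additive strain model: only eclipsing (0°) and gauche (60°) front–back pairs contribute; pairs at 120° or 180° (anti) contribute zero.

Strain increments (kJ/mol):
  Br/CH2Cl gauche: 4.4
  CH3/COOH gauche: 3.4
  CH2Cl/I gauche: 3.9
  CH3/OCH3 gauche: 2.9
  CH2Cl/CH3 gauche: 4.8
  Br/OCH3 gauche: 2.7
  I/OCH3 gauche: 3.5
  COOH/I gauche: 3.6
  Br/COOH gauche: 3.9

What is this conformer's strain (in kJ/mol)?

This conformer (staggered): I(0°)/COOH(300°) gauche 3.6; I(0°)/OCH3(60°) gauche 3.5; CH3(120°)/OCH3(60°) gauche 2.9; CH3(120°)/CH2Cl(180°) gauche 4.8; Br(240°)/COOH(300°) gauche 3.9; Br(240°)/CH2Cl(180°) gauche 4.4 → 23.1 kJ/mol.

23.1 kJ/mol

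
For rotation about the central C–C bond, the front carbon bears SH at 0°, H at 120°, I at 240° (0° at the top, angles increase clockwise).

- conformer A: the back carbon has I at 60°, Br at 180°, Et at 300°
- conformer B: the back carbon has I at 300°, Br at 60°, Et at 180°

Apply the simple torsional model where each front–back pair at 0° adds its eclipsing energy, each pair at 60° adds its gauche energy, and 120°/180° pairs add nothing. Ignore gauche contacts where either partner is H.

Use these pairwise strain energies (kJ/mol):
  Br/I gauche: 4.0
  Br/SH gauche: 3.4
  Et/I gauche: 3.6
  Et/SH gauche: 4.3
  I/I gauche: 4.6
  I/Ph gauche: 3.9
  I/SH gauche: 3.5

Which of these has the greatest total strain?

A

A (staggered): SH–I gauche, SH–Et gauche, I–Br gauche, I–Et gauche; 3.5 + 4.3 + 4.0 + 3.6 = 15.4 kJ/mol.
B (staggered): SH–I gauche, SH–Br gauche, I–I gauche, I–Et gauche; 3.5 + 3.4 + 4.6 + 3.6 = 15.1 kJ/mol.
A has the highest total (15.4 kJ/mol).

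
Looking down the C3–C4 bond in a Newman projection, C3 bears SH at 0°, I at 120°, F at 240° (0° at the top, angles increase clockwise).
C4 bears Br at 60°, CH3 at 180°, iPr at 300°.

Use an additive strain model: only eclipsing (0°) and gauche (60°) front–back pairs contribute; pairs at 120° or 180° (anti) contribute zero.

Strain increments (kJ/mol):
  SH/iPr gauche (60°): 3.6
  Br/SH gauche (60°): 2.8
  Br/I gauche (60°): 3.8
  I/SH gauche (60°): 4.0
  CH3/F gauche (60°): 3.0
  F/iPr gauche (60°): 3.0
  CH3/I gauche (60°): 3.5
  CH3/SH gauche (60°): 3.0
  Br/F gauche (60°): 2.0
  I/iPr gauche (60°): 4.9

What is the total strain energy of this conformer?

19.7 kJ/mol

This conformer is staggered. SH at 0° is gauche with Br at 60° (2.8); SH at 0° is gauche with iPr at 300° (3.6); I at 120° is gauche with Br at 60° (3.8); I at 120° is gauche with CH3 at 180° (3.5); F at 240° is gauche with CH3 at 180° (3.0); F at 240° is gauche with iPr at 300° (3.0). Total 19.7 kJ/mol.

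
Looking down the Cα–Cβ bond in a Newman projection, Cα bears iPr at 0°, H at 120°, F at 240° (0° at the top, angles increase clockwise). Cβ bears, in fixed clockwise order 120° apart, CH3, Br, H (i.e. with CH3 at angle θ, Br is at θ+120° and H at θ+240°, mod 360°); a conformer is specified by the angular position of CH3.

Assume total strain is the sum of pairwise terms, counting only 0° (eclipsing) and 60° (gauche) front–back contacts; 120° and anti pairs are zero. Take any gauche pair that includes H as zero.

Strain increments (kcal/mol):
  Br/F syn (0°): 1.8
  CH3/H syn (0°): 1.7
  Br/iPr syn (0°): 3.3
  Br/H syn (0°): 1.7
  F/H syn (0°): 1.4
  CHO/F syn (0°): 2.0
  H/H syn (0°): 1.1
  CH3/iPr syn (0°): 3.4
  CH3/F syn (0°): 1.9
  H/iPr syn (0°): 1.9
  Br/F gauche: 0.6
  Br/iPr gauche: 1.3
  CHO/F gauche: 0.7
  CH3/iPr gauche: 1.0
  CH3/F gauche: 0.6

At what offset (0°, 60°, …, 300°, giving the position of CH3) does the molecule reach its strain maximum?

CH3 at 0° is eclipsed. iPr at 0° is eclipsed with CH3 at 0° (3.4); H at 120° is eclipsed with Br at 120° (1.7); F at 240° is eclipsed with H at 240° (1.4). Total 6.5 kcal/mol.
CH3 at 60° is staggered. iPr at 0° is gauche with CH3 at 60° (1.0); F at 240° is gauche with Br at 180° (0.6). Total 1.6 kcal/mol.
CH3 at 120° is eclipsed. iPr at 0° is eclipsed with H at 0° (1.9); H at 120° is eclipsed with CH3 at 120° (1.7); F at 240° is eclipsed with Br at 240° (1.8). Total 5.4 kcal/mol.
CH3 at 180° is staggered. iPr at 0° is gauche with Br at 300° (1.3); F at 240° is gauche with CH3 at 180° (0.6); F at 240° is gauche with Br at 300° (0.6). Total 2.5 kcal/mol.
CH3 at 240° is eclipsed. iPr at 0° is eclipsed with Br at 0° (3.3); H at 120° is eclipsed with H at 120° (1.1); F at 240° is eclipsed with CH3 at 240° (1.9). Total 6.3 kcal/mol.
CH3 at 300° is staggered. iPr at 0° is gauche with CH3 at 300° (1.0); iPr at 0° is gauche with Br at 60° (1.3); F at 240° is gauche with CH3 at 300° (0.6). Total 2.9 kcal/mol.
The maximum (6.5 kcal/mol) occurs with CH3 at 0°.

0°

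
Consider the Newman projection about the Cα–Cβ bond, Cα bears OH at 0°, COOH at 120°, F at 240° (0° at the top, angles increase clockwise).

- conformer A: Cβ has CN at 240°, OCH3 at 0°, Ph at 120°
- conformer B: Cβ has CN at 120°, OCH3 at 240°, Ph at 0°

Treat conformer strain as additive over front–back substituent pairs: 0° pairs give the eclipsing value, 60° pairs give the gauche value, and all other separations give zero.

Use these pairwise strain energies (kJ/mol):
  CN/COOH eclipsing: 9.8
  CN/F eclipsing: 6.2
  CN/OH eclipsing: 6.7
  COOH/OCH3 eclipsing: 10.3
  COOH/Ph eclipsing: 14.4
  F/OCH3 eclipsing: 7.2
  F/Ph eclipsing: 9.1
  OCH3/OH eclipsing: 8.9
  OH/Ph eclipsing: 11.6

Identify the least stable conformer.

A

A (eclipsed): OH–OCH3 eclipsed, COOH–Ph eclipsed, F–CN eclipsed; 8.9 + 14.4 + 6.2 = 29.5 kJ/mol.
B (eclipsed): OH–Ph eclipsed, COOH–CN eclipsed, F–OCH3 eclipsed; 11.6 + 9.8 + 7.2 = 28.6 kJ/mol.
A has the highest total (29.5 kJ/mol).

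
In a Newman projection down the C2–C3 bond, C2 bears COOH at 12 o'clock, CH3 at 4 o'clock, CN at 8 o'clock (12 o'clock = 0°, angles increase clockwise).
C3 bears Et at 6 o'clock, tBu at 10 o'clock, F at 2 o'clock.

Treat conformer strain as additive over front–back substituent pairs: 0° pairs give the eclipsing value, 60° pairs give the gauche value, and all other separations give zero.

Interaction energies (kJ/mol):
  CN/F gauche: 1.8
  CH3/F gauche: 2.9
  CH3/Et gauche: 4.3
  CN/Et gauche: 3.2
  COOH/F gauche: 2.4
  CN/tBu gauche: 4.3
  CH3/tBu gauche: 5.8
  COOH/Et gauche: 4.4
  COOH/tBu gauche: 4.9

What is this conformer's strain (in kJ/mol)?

22.0 kJ/mol

This conformer (staggered): COOH–tBu gauche, COOH–F gauche, CH3–Et gauche, CH3–F gauche, CN–Et gauche, CN–tBu gauche; 4.9 + 2.4 + 4.3 + 2.9 + 3.2 + 4.3 = 22.0 kJ/mol.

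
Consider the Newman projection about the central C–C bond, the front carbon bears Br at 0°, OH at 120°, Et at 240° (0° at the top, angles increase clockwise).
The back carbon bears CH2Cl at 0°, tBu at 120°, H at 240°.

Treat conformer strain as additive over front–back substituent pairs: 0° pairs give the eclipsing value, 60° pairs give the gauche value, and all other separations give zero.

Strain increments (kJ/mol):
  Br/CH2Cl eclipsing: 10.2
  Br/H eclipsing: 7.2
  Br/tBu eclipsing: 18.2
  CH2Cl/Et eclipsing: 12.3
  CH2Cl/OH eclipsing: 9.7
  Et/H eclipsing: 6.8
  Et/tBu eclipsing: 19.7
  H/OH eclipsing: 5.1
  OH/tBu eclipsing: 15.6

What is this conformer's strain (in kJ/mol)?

This conformer (eclipsed): Br–CH2Cl eclipsed, OH–tBu eclipsed, Et–H eclipsed; 10.2 + 15.6 + 6.8 = 32.6 kJ/mol.

32.6 kJ/mol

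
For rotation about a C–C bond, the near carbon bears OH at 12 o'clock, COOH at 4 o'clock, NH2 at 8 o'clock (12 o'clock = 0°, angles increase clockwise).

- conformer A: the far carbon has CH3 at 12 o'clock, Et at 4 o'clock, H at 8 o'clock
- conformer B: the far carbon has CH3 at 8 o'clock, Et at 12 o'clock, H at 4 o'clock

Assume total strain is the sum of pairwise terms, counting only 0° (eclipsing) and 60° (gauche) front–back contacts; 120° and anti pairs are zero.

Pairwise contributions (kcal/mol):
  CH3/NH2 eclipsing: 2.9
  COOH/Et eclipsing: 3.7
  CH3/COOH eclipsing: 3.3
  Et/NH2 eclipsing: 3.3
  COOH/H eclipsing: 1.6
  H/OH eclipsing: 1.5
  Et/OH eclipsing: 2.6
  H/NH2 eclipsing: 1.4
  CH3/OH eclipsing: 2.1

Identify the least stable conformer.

A (eclipsed): OH–CH3 eclipsed, COOH–Et eclipsed, NH2–H eclipsed; 2.1 + 3.7 + 1.4 = 7.2 kcal/mol.
B (eclipsed): OH–Et eclipsed, COOH–H eclipsed, NH2–CH3 eclipsed; 2.6 + 1.6 + 2.9 = 7.1 kcal/mol.
A has the highest total (7.2 kcal/mol).

A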